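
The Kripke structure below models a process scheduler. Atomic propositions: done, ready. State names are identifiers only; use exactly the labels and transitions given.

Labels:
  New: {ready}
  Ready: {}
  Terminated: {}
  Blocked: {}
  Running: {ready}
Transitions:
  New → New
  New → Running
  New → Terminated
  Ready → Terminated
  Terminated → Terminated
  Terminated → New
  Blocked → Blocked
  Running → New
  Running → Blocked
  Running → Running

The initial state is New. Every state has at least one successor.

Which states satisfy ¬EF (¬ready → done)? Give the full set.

States satisfying ¬ready → done: {New, Running}.
States satisfying EF (¬ready → done): {New, Ready, Terminated, Running}.
States satisfying ¬EF (¬ready → done): {Blocked}.

{Blocked}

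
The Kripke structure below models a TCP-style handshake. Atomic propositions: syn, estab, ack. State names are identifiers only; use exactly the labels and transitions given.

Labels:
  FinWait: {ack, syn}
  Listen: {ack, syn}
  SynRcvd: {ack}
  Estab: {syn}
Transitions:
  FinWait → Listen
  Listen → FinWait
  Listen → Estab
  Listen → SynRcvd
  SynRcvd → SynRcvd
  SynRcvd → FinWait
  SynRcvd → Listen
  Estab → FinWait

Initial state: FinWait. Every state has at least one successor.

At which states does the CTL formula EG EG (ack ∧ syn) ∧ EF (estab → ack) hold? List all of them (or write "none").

States satisfying EG (ack ∧ syn): {FinWait, Listen}.
States satisfying EG EG (ack ∧ syn): {FinWait, Listen}.
States satisfying estab → ack: {FinWait, Listen, SynRcvd, Estab}.
States satisfying EF (estab → ack): {FinWait, Listen, SynRcvd, Estab}.
States satisfying EG EG (ack ∧ syn) ∧ EF (estab → ack): {FinWait, Listen}.

{FinWait, Listen}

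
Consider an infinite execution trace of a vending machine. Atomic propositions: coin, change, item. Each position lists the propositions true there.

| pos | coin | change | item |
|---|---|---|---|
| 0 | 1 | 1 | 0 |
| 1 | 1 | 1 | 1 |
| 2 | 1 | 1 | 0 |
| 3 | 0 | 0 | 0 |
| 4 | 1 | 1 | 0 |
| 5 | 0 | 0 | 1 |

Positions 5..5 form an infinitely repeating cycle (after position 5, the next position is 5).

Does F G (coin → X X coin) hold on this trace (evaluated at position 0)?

G (coin → X X coin) holds at position 5, which is reachable from 0, so F G (coin → X X coin) holds.

Satisfied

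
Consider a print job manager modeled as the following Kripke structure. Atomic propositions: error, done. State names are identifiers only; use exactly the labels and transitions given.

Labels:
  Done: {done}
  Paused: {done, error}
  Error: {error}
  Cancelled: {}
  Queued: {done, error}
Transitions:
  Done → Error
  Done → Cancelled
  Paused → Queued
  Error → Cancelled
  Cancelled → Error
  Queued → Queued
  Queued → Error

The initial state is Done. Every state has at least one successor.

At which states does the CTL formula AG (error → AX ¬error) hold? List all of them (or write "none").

States satisfying error → AX ¬error: {Done, Error, Cancelled}.
States satisfying AG (error → AX ¬error): {Done, Error, Cancelled}.

{Done, Error, Cancelled}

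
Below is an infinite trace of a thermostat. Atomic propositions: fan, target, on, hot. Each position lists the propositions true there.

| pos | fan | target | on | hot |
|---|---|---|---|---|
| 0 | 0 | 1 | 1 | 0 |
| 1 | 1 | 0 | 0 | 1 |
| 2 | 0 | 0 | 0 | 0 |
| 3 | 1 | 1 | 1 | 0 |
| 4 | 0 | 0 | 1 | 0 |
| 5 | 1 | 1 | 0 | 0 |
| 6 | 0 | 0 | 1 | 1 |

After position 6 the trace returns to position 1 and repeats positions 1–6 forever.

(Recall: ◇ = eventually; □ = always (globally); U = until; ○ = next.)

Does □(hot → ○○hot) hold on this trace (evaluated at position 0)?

hot → ○○hot must hold at every position from 0 onward. It fails at position 1, so □(hot → ○○hot) is false.
Positions where hot holds: 1, 6.
Check ○○hot at each: 1→fails, 6→fails.

No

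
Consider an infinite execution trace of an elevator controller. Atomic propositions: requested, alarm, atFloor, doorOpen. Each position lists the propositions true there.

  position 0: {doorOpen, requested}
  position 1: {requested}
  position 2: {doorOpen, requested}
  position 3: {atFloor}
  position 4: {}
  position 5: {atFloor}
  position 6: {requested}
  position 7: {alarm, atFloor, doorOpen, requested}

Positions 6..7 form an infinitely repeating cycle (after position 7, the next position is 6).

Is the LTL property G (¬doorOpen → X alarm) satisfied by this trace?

Violated

¬doorOpen → X alarm must hold at every position from 0 onward. It fails at position 1, so G (¬doorOpen → X alarm) is false.
Positions where ¬doorOpen holds: 1, 3, 4, 5, 6.
Check X alarm at each: 1→fails, 3→fails, 4→fails, 5→fails, 6→ok.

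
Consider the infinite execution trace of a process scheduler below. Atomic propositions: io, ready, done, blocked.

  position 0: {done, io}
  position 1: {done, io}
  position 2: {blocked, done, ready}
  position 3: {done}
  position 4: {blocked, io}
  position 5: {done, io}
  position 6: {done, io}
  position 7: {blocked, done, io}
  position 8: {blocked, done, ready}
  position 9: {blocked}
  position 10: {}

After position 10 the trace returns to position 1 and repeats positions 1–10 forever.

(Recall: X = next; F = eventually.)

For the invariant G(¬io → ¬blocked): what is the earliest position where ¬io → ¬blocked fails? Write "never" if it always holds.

Check ¬io → ¬blocked at each position in order: 0 ✓, 1 ✓.
At position 2 the labels are {blocked, done, ready}, so ¬io → ¬blocked is false there. This is the first violation.

2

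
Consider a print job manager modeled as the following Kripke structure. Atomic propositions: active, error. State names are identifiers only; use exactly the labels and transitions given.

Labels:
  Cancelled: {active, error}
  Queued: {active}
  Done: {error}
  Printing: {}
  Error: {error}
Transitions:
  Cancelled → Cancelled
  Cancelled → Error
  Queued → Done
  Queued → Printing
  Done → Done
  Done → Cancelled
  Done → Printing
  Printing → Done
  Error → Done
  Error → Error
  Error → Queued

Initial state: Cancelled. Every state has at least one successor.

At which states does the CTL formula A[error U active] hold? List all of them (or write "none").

{Cancelled, Queued}

States satisfying error: {Cancelled, Done, Error}.
States satisfying active: {Cancelled, Queued}.
States satisfying A[error U active]: {Cancelled, Queued}.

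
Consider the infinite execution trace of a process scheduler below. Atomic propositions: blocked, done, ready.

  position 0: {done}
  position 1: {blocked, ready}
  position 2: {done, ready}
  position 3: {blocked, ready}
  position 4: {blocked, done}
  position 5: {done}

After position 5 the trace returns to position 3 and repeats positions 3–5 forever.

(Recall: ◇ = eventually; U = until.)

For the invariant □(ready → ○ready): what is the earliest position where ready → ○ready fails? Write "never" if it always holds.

Check ready → ○ready at each position in order: 0 ✓, 1 ✓, 2 ✓.
At position 3 the labels are {blocked, ready} and the next position 4 has {blocked, done}, so ready → ○ready is false there. This is the first violation.

3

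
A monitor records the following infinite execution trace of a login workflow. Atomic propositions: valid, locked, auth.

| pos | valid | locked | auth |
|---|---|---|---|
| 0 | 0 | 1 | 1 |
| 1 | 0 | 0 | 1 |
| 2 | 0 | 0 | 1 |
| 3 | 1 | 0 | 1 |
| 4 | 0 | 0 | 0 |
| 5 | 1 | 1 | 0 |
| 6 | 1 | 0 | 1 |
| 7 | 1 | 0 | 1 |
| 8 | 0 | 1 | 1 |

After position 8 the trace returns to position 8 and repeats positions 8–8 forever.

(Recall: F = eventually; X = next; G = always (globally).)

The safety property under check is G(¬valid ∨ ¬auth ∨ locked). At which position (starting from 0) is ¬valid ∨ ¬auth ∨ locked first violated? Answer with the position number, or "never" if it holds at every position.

Check ¬valid ∨ ¬auth ∨ locked at each position in order: 0 ✓, 1 ✓, 2 ✓.
At position 3 the labels are {auth, valid}, so ¬valid ∨ ¬auth ∨ locked is false there. This is the first violation.

3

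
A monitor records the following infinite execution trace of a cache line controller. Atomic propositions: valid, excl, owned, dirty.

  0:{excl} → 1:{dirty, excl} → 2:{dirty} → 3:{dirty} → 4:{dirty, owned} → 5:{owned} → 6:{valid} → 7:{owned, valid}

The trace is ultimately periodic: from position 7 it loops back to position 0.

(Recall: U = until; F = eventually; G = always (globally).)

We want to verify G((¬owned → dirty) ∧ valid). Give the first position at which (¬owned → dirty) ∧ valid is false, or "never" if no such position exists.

At position 0 the labels are {excl}, so (¬owned → dirty) ∧ valid is false there. This is the first violation.

0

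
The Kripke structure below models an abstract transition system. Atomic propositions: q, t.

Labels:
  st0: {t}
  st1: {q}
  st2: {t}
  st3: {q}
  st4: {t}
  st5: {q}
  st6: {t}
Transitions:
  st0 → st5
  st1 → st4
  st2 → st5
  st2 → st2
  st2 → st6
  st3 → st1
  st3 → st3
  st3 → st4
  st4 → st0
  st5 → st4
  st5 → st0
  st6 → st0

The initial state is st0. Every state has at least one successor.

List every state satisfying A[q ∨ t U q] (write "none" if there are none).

States satisfying q ∨ t: {st0, st1, st2, st3, st4, st5, st6}.
States satisfying q: {st1, st3, st5}.
States satisfying A[q ∨ t U q]: {st0, st1, st3, st4, st5, st6}.

{st0, st1, st3, st4, st5, st6}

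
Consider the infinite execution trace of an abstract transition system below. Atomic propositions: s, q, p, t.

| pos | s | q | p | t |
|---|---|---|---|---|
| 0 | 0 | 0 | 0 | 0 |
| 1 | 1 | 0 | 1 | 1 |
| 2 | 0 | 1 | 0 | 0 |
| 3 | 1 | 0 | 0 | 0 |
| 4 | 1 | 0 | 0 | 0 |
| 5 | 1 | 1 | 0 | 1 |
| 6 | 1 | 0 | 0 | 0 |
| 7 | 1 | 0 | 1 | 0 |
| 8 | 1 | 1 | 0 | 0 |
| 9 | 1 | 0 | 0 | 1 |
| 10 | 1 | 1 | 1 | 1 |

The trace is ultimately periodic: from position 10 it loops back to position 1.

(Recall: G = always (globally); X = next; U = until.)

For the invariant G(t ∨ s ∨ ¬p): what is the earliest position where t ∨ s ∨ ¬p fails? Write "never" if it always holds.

t ∨ s ∨ ¬p holds at every position 0..10, and those are all the positions the trace ever visits, so the invariant G(t ∨ s ∨ ¬p) is never violated.

never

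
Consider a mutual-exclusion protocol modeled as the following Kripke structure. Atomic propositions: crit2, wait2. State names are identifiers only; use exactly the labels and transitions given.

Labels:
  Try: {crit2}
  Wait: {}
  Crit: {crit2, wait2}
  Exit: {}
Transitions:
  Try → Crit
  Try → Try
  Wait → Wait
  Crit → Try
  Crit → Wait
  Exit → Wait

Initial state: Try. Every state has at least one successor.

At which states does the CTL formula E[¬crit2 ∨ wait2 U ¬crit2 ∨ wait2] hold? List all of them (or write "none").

{Wait, Crit, Exit}

States satisfying ¬crit2 ∨ wait2: {Wait, Crit, Exit}.
States satisfying E[¬crit2 ∨ wait2 U ¬crit2 ∨ wait2]: {Wait, Crit, Exit}.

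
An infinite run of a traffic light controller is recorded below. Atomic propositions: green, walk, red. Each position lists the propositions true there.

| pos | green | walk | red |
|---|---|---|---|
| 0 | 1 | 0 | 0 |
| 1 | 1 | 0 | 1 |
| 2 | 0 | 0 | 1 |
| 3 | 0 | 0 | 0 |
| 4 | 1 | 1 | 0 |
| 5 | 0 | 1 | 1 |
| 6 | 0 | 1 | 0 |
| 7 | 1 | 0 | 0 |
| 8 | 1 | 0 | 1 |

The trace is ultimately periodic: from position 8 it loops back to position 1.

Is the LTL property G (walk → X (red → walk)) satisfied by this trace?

Holds

walk → X (red → walk) holds at every position 0..8, and those are all positions ever visited, so G (walk → X (red → walk)) holds.
Positions where walk holds: 4, 5, 6.
Check X (red → walk) at each: 4→ok, 5→ok, 6→ok.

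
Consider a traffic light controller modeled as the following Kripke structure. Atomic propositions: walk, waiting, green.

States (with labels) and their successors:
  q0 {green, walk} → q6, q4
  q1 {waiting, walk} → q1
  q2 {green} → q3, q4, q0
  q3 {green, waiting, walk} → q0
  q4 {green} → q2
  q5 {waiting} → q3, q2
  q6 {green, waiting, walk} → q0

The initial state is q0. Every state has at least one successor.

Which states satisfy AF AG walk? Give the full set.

{q1}

States satisfying AG walk: {q1}.
States satisfying AF AG walk: {q1}.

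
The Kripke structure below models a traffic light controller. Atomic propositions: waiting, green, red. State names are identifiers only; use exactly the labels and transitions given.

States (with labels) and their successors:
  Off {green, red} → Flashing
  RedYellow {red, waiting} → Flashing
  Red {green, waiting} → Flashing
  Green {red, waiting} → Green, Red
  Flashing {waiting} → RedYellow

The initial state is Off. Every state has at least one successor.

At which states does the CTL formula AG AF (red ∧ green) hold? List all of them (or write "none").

none

States satisfying AF (red ∧ green): {Off}.
States satisfying AG AF (red ∧ green): ∅.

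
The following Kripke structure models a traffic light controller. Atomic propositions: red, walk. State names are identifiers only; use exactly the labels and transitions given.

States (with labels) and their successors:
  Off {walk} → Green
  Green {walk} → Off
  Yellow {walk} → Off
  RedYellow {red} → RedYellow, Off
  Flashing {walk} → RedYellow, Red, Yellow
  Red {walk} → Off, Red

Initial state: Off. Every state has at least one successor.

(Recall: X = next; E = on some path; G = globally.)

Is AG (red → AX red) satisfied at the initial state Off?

Satisfied

States satisfying red → AX red: {Off, Green, Yellow, Flashing, Red}.
States satisfying AG (red → AX red): {Off, Green, Yellow, Red}.
Every state reachable from Off satisfies red → AX red.
Off ∈ Sat(AG (red → AX red)).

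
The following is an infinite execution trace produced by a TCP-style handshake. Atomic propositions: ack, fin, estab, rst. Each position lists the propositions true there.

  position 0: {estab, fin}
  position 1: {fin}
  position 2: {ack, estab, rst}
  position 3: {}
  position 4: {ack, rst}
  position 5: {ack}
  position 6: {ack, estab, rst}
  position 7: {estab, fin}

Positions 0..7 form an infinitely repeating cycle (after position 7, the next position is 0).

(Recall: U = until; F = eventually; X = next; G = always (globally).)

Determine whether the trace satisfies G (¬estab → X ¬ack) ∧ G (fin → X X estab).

¬estab → X ¬ack must hold at every position from 0 onward. It fails at position 1, so G (¬estab → X ¬ack) is false.
Positions where ¬estab holds: 1, 3, 4, 5.
Check X ¬ack at each: 1→fails, 3→fails, 4→fails, 5→fails.
fin → X X estab must hold at every position from 0 onward. It fails at position 1, so G (fin → X X estab) is false.
Positions where fin holds: 0, 1, 7.
Check X X estab at each: 0→ok, 1→fails, 7→fails.
At position 0: G (¬estab → X ¬ack) is false; G (fin → X X estab) is false; so G (¬estab → X ¬ack) ∧ G (fin → X X estab) is false.

Does not hold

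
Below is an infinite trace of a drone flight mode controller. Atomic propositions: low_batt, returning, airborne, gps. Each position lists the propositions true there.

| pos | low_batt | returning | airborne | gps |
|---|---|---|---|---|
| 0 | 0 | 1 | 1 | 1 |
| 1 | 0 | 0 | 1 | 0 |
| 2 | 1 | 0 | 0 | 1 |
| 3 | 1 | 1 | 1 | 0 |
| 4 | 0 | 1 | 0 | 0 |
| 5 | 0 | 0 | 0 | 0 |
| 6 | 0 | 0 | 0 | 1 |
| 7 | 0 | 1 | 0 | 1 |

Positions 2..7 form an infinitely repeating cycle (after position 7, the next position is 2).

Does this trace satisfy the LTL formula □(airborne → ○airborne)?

airborne → ○airborne must hold at every position from 0 onward. It fails at position 1, so □(airborne → ○airborne) is false.
Positions where airborne holds: 0, 1, 3.
Check ○airborne at each: 0→ok, 1→fails, 3→fails.

Does not hold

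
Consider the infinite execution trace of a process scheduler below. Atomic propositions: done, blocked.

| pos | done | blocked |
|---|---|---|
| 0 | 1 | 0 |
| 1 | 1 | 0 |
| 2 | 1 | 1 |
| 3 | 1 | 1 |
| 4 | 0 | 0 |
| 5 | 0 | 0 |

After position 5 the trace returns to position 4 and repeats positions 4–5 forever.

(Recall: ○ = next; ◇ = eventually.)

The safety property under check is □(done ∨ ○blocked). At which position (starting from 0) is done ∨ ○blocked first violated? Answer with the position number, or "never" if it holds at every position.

4

Check done ∨ ○blocked at each position in order: 0 ✓, 1 ✓, 2 ✓, 3 ✓.
At position 4 the labels are {} and the next position 5 has {}, so done ∨ ○blocked is false there. This is the first violation.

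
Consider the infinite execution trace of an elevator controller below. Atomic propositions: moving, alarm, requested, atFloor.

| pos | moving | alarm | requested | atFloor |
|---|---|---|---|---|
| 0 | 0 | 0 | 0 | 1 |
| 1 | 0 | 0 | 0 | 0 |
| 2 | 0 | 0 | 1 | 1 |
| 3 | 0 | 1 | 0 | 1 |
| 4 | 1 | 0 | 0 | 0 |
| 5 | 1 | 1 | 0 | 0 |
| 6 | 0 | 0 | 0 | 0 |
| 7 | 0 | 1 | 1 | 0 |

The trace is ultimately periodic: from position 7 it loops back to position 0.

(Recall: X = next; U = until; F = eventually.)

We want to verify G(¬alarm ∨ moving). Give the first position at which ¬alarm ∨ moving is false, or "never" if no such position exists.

3

Check ¬alarm ∨ moving at each position in order: 0 ✓, 1 ✓, 2 ✓.
At position 3 the labels are {alarm, atFloor}, so ¬alarm ∨ moving is false there. This is the first violation.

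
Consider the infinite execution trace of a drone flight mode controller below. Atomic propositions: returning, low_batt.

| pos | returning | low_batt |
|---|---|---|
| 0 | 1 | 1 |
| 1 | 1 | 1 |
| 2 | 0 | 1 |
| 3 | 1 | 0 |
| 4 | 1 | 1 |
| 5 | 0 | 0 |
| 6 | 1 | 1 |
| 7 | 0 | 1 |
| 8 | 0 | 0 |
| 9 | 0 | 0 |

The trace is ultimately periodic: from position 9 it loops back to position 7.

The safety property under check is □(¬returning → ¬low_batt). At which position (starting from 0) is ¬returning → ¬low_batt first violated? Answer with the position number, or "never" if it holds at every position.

Check ¬returning → ¬low_batt at each position in order: 0 ✓, 1 ✓.
At position 2 the labels are {low_batt}, so ¬returning → ¬low_batt is false there. This is the first violation.

2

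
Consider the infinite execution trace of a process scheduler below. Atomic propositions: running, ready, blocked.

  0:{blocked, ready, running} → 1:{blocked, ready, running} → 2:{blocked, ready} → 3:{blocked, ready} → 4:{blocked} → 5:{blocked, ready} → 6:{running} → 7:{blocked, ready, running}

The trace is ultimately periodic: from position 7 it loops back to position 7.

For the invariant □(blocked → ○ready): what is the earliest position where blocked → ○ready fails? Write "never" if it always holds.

Check blocked → ○ready at each position in order: 0 ✓, 1 ✓, 2 ✓.
At position 3 the labels are {blocked, ready} and the next position 4 has {blocked}, so blocked → ○ready is false there. This is the first violation.

3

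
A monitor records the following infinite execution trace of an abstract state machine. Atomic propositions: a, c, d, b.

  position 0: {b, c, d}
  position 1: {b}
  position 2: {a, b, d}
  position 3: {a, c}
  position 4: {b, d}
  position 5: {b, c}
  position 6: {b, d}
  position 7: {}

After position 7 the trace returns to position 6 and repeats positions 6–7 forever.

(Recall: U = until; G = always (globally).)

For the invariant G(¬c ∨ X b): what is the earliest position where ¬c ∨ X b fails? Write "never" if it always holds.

¬c ∨ X b holds at every position 0..7, and those are all the positions the trace ever visits, so the invariant G(¬c ∨ X b) is never violated.

never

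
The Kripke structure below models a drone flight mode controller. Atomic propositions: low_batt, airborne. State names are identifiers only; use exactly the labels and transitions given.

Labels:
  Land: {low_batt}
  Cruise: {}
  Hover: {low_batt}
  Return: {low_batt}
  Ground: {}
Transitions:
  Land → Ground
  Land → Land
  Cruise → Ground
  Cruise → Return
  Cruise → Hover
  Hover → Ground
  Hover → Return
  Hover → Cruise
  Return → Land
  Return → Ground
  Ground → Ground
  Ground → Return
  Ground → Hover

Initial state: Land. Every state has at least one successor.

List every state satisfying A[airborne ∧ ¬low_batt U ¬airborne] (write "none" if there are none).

States satisfying airborne ∧ ¬low_batt: ∅.
States satisfying ¬airborne: {Land, Cruise, Hover, Return, Ground}.
States satisfying A[airborne ∧ ¬low_batt U ¬airborne]: {Land, Cruise, Hover, Return, Ground}.

{Land, Cruise, Hover, Return, Ground}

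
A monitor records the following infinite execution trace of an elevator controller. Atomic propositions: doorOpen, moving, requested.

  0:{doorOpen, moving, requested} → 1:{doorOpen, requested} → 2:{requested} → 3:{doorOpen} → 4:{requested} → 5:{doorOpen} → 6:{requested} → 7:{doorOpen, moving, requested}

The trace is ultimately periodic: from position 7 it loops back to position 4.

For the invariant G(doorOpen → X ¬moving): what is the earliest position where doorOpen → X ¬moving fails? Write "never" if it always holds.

doorOpen → X ¬moving holds at every position 0..7, and those are all the positions the trace ever visits, so the invariant G(doorOpen → X ¬moving) is never violated.

never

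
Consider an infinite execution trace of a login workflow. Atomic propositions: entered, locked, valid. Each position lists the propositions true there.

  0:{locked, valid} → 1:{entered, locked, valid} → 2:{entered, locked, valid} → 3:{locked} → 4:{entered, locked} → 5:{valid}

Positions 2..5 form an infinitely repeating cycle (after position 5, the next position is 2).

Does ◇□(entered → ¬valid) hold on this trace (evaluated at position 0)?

No

□(entered → ¬valid) is false at every position 0..5, so it never becomes true and ◇□(entered → ¬valid) fails.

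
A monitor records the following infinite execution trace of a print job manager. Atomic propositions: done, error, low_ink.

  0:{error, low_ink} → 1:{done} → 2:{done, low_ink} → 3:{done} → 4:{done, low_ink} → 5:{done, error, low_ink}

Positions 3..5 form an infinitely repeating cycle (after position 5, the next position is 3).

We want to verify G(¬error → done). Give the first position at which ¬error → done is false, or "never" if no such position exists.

¬error → done holds at every position 0..5, and those are all the positions the trace ever visits, so the invariant G(¬error → done) is never violated.

never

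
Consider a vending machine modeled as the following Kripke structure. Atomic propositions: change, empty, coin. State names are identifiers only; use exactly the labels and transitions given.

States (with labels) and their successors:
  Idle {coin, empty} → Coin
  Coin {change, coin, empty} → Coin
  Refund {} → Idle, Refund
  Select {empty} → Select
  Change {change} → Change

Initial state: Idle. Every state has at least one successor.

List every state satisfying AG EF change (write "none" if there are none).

States satisfying EF change: {Idle, Coin, Refund, Change}.
States satisfying AG EF change: {Idle, Coin, Refund, Change}.

{Idle, Coin, Refund, Change}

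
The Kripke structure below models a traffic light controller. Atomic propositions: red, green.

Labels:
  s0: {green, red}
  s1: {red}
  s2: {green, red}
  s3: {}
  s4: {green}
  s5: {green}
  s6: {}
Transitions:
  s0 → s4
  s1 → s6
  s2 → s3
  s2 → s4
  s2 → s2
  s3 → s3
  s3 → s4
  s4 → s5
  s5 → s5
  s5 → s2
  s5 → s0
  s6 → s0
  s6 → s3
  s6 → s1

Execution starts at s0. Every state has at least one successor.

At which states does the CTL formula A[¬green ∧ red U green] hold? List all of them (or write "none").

{s0, s2, s4, s5}

States satisfying ¬green ∧ red: {s1}.
States satisfying green: {s0, s2, s4, s5}.
States satisfying A[¬green ∧ red U green]: {s0, s2, s4, s5}.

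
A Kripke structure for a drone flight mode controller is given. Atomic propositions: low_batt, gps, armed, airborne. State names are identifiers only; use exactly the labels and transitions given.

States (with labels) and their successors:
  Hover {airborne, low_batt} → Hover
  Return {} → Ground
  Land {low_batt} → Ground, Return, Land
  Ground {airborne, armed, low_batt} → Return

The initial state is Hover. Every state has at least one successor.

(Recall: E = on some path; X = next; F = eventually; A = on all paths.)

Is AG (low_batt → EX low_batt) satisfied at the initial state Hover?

Holds

States satisfying low_batt → EX low_batt: {Hover, Return, Land}.
States satisfying AG (low_batt → EX low_batt): {Hover}.
Every state reachable from Hover satisfies low_batt → EX low_batt.
Hover ∈ Sat(AG (low_batt → EX low_batt)).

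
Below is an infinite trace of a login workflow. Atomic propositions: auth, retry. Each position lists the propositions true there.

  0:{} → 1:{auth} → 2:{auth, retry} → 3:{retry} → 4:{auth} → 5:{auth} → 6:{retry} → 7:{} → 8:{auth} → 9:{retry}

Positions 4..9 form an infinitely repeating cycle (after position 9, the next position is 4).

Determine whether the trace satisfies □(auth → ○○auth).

auth → ○○auth must hold at every position from 0 onward. It fails at position 1, so □(auth → ○○auth) is false.
Positions where auth holds: 1, 2, 4, 5, 8.
Check ○○auth at each: 1→fails, 2→ok, 4→fails, 5→fails, 8→ok.

Does not hold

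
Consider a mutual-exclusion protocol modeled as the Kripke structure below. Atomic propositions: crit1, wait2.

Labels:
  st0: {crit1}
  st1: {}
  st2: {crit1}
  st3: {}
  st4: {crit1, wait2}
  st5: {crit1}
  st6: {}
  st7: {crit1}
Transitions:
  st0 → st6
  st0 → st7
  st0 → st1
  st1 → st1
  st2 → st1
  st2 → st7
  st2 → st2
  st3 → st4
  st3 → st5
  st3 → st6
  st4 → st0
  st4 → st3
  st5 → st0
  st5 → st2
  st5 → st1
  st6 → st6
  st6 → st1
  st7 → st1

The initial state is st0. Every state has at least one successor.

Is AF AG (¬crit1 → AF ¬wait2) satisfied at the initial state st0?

States satisfying AG (¬crit1 → AF ¬wait2): {st0, st1, st2, st3, st4, st5, st6, st7}.
States satisfying AF AG (¬crit1 → AF ¬wait2): {st0, st1, st2, st3, st4, st5, st6, st7}.
st0 ∈ Sat(AF AG (¬crit1 → AF ¬wait2)).

Satisfied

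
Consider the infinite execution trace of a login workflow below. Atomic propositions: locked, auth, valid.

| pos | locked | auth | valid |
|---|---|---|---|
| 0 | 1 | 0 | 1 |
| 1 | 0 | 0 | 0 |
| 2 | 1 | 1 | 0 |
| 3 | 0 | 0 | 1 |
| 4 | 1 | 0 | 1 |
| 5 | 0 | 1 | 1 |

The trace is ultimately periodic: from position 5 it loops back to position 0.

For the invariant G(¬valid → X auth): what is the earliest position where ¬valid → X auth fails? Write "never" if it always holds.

Check ¬valid → X auth at each position in order: 0 ✓, 1 ✓.
At position 2 the labels are {auth, locked} and the next position 3 has {valid}, so ¬valid → X auth is false there. This is the first violation.

2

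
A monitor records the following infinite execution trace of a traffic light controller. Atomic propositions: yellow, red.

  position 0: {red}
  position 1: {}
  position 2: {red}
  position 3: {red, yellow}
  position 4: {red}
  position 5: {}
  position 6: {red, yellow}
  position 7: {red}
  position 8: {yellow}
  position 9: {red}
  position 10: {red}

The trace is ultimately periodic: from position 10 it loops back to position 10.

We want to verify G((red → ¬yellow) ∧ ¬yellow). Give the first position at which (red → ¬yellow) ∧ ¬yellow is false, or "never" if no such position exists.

3

Check (red → ¬yellow) ∧ ¬yellow at each position in order: 0 ✓, 1 ✓, 2 ✓.
At position 3 the labels are {red, yellow}, so (red → ¬yellow) ∧ ¬yellow is false there. This is the first violation.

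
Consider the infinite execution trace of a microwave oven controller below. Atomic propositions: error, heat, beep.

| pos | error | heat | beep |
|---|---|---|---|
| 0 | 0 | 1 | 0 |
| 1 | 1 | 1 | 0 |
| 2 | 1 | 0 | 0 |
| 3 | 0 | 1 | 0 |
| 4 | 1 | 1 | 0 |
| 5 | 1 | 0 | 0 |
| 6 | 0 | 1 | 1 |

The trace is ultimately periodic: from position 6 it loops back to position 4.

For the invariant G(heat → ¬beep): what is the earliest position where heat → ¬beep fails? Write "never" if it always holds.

6

Check heat → ¬beep at each position in order: 0 ✓, 1 ✓, 2 ✓, 3 ✓, 4 ✓, 5 ✓.
At position 6 the labels are {beep, heat}, so heat → ¬beep is false there. This is the first violation.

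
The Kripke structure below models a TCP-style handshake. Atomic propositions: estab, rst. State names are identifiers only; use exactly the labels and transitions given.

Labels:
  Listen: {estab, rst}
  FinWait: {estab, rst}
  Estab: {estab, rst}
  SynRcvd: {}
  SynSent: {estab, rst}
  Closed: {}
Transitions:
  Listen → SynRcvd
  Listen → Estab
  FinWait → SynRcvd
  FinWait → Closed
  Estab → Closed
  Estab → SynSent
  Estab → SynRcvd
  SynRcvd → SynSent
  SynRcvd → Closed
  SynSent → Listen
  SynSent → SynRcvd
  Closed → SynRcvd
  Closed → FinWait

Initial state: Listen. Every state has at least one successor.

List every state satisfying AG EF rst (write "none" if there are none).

States satisfying EF rst: {Listen, FinWait, Estab, SynRcvd, SynSent, Closed}.
States satisfying AG EF rst: {Listen, FinWait, Estab, SynRcvd, SynSent, Closed}.

{Listen, FinWait, Estab, SynRcvd, SynSent, Closed}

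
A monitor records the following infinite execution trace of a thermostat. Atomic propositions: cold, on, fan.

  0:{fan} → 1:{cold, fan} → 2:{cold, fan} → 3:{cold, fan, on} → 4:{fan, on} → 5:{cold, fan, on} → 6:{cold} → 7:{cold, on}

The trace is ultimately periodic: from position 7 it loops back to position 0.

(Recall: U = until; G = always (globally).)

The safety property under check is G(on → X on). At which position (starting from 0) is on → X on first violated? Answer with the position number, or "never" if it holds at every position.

5

Check on → X on at each position in order: 0 ✓, 1 ✓, 2 ✓, 3 ✓, 4 ✓.
At position 5 the labels are {cold, fan, on} and the next position 6 has {cold}, so on → X on is false there. This is the first violation.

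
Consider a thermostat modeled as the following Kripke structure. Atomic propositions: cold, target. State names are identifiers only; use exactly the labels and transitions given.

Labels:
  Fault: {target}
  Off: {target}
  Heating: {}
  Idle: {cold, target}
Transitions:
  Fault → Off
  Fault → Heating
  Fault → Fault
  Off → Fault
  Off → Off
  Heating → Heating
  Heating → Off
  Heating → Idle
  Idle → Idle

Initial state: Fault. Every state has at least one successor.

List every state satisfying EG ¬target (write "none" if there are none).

States satisfying ¬target: {Heating}.
States satisfying EG ¬target: {Heating}.

{Heating}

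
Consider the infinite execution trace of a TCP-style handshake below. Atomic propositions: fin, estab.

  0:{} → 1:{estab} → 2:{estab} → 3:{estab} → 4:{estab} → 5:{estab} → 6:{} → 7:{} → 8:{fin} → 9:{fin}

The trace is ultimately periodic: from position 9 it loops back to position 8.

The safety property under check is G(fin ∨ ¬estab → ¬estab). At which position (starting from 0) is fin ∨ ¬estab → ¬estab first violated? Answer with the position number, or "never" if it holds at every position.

never

fin ∨ ¬estab → ¬estab holds at every position 0..9, and those are all the positions the trace ever visits, so the invariant G(fin ∨ ¬estab → ¬estab) is never violated.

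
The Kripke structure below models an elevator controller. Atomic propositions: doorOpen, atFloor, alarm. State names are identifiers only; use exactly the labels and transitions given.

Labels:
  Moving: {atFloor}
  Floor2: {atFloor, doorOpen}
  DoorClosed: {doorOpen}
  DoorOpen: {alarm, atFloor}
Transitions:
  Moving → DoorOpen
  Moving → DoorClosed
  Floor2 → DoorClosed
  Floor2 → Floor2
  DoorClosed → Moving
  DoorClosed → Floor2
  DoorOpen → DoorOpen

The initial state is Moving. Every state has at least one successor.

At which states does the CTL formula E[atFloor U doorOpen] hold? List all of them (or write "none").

{Moving, Floor2, DoorClosed}

States satisfying atFloor: {Moving, Floor2, DoorOpen}.
States satisfying doorOpen: {Floor2, DoorClosed}.
States satisfying E[atFloor U doorOpen]: {Moving, Floor2, DoorClosed}.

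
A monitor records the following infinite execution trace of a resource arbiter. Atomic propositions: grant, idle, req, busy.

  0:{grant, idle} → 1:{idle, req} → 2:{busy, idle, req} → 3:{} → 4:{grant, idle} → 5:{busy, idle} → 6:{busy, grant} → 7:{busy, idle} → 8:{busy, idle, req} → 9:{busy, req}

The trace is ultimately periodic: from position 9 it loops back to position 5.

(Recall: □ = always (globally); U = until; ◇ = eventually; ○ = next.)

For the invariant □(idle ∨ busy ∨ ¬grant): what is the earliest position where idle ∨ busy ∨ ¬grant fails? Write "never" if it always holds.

idle ∨ busy ∨ ¬grant holds at every position 0..9, and those are all the positions the trace ever visits, so the invariant □(idle ∨ busy ∨ ¬grant) is never violated.

never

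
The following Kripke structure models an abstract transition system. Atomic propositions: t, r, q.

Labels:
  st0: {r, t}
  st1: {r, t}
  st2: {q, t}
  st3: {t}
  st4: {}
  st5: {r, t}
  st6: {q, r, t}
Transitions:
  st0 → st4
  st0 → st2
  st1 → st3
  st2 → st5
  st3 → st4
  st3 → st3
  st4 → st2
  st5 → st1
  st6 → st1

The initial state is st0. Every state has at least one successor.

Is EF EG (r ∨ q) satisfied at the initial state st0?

Violated

States satisfying EG (r ∨ q): ∅.
States satisfying EF EG (r ∨ q): ∅.
No suitable path/successor from st0 witnesses the formula.
st0 ∉ Sat(EF EG (r ∨ q)).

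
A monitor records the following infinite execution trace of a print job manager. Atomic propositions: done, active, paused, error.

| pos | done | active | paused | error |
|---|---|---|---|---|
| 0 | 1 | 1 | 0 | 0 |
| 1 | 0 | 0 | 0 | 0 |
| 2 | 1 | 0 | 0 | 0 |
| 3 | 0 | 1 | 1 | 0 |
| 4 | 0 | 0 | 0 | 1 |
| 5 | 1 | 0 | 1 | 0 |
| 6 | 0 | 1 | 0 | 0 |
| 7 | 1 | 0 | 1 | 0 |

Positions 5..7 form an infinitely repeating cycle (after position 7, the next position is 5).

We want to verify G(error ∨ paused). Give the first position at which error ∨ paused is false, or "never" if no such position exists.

0

At position 0 the labels are {active, done}, so error ∨ paused is false there. This is the first violation.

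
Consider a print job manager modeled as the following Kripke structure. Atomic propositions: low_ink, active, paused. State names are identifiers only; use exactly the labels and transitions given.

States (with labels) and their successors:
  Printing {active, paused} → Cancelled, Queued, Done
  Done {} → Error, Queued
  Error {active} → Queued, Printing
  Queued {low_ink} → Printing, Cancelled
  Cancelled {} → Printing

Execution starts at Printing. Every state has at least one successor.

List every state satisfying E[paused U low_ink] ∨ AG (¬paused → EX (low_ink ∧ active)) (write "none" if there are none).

States satisfying paused: {Printing}.
States satisfying low_ink: {Queued}.
States satisfying E[paused U low_ink]: {Printing, Queued}.
States satisfying ¬paused → EX (low_ink ∧ active): {Printing}.
States satisfying AG (¬paused → EX (low_ink ∧ active)): ∅.
States satisfying E[paused U low_ink] ∨ AG (¬paused → EX (low_ink ∧ active)): {Printing, Queued}.

{Printing, Queued}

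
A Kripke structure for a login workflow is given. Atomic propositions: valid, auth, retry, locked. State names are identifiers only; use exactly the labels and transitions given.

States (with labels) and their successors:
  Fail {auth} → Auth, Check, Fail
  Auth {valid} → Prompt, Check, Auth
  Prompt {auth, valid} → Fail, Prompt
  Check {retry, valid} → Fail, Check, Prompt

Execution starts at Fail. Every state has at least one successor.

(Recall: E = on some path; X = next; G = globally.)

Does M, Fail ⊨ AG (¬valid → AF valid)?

No

States satisfying ¬valid → AF valid: {Auth, Prompt, Check}.
States satisfying AG (¬valid → AF valid): ∅.
Fail is reachable from Fail and violates ¬valid → AF valid, so AG fails at Fail.
Fail ∉ Sat(AG (¬valid → AF valid)).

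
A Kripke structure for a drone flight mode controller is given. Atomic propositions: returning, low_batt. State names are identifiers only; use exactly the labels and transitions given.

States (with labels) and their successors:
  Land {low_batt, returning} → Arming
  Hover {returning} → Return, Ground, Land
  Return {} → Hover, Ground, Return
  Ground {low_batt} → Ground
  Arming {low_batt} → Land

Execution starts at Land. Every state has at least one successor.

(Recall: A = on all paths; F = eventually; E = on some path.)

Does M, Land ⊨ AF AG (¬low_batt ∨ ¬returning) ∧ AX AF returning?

No

States satisfying AG (¬low_batt ∨ ¬returning): {Ground}.
States satisfying AF AG (¬low_batt ∨ ¬returning): {Ground}.
States satisfying AF returning: {Land, Hover, Arming}.
States satisfying AX AF returning: {Land, Arming}.
States satisfying AF AG (¬low_batt ∨ ¬returning) ∧ AX AF returning: ∅.
Land ∉ Sat(AF AG (¬low_batt ∨ ¬returning) ∧ AX AF returning).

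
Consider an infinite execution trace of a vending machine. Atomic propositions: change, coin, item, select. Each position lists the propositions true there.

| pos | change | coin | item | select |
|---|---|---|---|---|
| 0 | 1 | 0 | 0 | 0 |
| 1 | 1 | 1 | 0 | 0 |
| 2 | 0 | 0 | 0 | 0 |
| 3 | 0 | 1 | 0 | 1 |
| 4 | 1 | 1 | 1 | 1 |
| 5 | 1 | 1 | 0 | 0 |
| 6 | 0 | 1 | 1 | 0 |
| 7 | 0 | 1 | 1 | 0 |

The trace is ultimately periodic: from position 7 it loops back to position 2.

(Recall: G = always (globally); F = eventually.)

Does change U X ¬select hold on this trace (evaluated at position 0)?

Satisfied

Walking from position 0: X ¬select first holds at position 0, and change holds at every earlier position along the way, so change U X ¬select holds.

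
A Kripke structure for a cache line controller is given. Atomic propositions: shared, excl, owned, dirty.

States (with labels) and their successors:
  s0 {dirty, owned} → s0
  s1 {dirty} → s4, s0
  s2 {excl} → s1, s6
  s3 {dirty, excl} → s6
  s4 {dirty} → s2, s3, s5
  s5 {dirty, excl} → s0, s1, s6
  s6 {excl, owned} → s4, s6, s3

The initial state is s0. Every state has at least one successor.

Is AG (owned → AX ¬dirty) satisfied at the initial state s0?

Violated

States satisfying owned → AX ¬dirty: {s1, s2, s3, s4, s5}.
States satisfying AG (owned → AX ¬dirty): ∅.
s0 is reachable from s0 and violates owned → AX ¬dirty, so AG fails at s0.
s0 ∉ Sat(AG (owned → AX ¬dirty)).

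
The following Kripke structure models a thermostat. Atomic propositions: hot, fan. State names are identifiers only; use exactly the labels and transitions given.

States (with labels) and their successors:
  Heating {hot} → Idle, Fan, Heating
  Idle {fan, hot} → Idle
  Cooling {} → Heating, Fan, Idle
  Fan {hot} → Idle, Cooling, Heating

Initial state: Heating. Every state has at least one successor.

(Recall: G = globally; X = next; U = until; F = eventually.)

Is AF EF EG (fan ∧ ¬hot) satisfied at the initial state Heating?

No

States satisfying EF EG (fan ∧ ¬hot): ∅.
States satisfying AF EF EG (fan ∧ ¬hot): ∅.
There is a path from Heating along which EF EG (fan ∧ ¬hot) never holds.
Heating ∉ Sat(AF EF EG (fan ∧ ¬hot)).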